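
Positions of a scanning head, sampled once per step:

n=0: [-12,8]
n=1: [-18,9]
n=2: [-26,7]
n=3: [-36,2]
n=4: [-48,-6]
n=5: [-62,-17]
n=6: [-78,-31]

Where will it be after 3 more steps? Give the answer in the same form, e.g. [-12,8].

[-138,-91]

Taking differences between consecutive positions: [-6,+1], [-8,-2], [-10,-5], [-12,-8], [-14,-11], [-16,-14]. These grow by [-2,-3] each step.
step 7: [-78,-31] + [-18,-17] → [-96,-48]
step 8: [-96,-48] + [-20,-20] → [-116,-68]
step 9: [-116,-68] + [-22,-23] → [-138,-91]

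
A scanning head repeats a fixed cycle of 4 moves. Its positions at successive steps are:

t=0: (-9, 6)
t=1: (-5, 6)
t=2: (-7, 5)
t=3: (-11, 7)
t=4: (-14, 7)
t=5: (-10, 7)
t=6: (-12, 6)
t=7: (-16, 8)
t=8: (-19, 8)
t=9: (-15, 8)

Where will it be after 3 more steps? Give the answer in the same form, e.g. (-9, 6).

(-24, 9)

Differencing gives (+4, +0), (-2, -1), (-4, +2), (-3, +0), (+4, +0), (-2, -1), (-4, +2), (-3, +0), (+4, +0). This is the pattern (+4, +0), (-2, -1), (-4, +2), (-3, +0) repeated.
step 10: apply (-2, -1) → (-17, 7)
step 11: apply (-4, +2) → (-21, 9)
step 12: apply (-3, +0) → (-24, 9)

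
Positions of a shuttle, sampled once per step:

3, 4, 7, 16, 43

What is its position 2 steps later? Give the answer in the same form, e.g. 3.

367

Step-to-step displacements: +1, +3, +9, +27; each is 3× the previous.
step 5: 43 + 81 → 124
step 6: 124 + 243 → 367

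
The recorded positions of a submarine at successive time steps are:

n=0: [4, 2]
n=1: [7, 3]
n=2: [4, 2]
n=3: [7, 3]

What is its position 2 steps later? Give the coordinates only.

[7, 3]

Consecutive displacements [+3, +1], [-3, -1], [+3, +1] scale by a factor of -1 each step.
step 4: [7, 3] + [-3, -1] → [4, 2]
step 5: [4, 2] + [+3, +1] → [7, 3]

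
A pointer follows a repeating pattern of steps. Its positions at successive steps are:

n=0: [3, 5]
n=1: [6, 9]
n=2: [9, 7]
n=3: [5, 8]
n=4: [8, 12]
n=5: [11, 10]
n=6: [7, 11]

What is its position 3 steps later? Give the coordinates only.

[9, 14]

Differencing gives [+3, +4], [+3, -2], [-4, +1], [+3, +4], [+3, -2], [-4, +1]. This is the pattern [+3, +4], [+3, -2], [-4, +1] repeated.
step 7: apply [+3, +4] → [10, 15]
step 8: apply [+3, -2] → [13, 13]
step 9: apply [-4, +1] → [9, 14]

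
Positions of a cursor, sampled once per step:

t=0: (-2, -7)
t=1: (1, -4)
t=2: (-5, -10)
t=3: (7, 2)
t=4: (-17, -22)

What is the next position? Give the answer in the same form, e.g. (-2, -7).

(31, 26)

Consecutive displacements (+3, +3), (-6, -6), (+12, +12), (-24, -24) scale by a factor of -2 each step.
step 5: (-17, -22) + (+48, +48) → (31, 26)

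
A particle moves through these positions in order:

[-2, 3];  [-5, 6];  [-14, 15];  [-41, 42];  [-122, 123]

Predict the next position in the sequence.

[-365, 366]

Step-to-step displacements: [-3, +3], [-9, +9], [-27, +27], [-81, +81]; each is 3× the previous.
step 5: [-122, 123] + [-243, +243] → [-365, 366]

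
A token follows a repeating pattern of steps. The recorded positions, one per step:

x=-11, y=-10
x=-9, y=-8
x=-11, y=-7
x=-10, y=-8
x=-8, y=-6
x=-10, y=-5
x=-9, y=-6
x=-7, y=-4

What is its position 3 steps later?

x=-6, y=-2

Step-to-step displacements: (+2, +2), (-2, +1), (+1, -1), (+2, +2), (-2, +1), (+1, -1), (+2, +2) — a repeating cycle of length 3.
step 8: apply (-2, +1) → x=-9, y=-3
step 9: apply (+1, -1) → x=-8, y=-4
step 10: apply (+2, +2) → x=-6, y=-2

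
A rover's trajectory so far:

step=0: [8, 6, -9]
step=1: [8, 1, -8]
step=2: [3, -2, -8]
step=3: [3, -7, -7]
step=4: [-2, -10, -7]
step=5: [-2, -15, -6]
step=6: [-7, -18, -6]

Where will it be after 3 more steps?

[-12, -31, -4]

Step-to-step displacements: [+0, -5, +1], [-5, -3, +0], [+0, -5, +1], [-5, -3, +0], [+0, -5, +1], [-5, -3, +0] — a repeating cycle of length 2.
step 7: apply [+0, -5, +1] → [-7, -23, -5]
step 8: apply [-5, -3, +0] → [-12, -26, -5]
step 9: apply [+0, -5, +1] → [-12, -31, -4]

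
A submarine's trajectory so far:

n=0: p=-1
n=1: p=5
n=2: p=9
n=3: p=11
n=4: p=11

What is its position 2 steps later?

Taking differences between consecutive positions: +6, +4, +2, +0. These grow by -2 each step.
step 5: 11 − 2 → p=9
step 6: 9 − 4 → p=5

p=5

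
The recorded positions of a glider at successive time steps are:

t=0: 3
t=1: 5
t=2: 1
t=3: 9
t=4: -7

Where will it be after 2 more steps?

-39

Step-to-step displacements: +2, -4, +8, -16; each is -2× the previous.
step 5: -7 + 32 → 25
step 6: 25 − 64 → -39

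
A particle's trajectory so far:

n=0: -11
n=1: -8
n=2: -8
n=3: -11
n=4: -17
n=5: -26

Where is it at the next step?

Successive displacements: +3, +0, -3, -6, -9 — each changes by -3.
step 6: -26 − 12 → -38

-38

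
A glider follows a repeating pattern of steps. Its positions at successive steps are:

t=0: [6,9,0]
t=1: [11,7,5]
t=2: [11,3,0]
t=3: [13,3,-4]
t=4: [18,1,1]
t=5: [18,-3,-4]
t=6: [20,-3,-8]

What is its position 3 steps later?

The moves between consecutive positions are [+5,-2,+5], [+0,-4,-5], [+2,+0,-4], [+5,-2,+5], [+0,-4,-5], [+2,+0,-4]; they repeat the 3-cycle [[+5,-2,+5], [+0,-4,-5], [+2,+0,-4]].
step 7: apply [+5,-2,+5] → [25,-5,-3]
step 8: apply [+0,-4,-5] → [25,-9,-8]
step 9: apply [+2,+0,-4] → [27,-9,-12]

[27,-9,-12]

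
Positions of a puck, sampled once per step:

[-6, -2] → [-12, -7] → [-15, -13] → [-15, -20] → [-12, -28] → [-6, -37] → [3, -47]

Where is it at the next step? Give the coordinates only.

Taking differences between consecutive positions: [-6, -5], [-3, -6], [+0, -7], [+3, -8], [+6, -9], [+9, -10]. These grow by [+3, -1] each step.
step 7: [3, -47] + [+12, -11] → [15, -58]

[15, -58]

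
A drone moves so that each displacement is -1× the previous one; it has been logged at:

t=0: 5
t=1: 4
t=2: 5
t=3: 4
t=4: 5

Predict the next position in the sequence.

Step-to-step displacements: -1, +1, -1, +1; each is -1× the previous.
step 5: 5 − 1 → 4

4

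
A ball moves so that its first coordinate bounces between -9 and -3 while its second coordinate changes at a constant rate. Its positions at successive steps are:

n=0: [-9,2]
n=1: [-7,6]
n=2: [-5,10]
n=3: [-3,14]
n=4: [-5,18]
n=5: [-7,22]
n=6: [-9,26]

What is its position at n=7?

The first coordinate travels 2 per step and bounces off the walls at -9 and -3.
  step 7: -9 → -7
The second coordinate changes by +4 each step: at step 7 it is 30.

[-7,30]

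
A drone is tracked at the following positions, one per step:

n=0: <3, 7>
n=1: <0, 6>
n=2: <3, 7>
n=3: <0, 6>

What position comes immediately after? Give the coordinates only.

Step-to-step displacements: <-3, -1>, <+3, +1>, <-3, -1>; each is -1× the previous.
step 4: <0, 6> + <+3, +1> → <3, 7>

<3, 7>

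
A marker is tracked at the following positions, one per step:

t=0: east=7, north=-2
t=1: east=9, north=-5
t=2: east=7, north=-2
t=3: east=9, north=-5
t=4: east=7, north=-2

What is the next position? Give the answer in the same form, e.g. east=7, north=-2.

east=9, north=-5

Step-to-step displacements: (+2,-3), (-2,+3), (+2,-3), (-2,+3); each is -1× the previous.
step 5: east=7, north=-2 + (+2,-3) → east=9, north=-5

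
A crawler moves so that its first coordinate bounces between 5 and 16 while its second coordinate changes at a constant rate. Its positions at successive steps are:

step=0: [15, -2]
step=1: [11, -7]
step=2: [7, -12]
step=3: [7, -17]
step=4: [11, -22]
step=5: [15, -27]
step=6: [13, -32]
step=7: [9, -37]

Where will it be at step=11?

[15, -57]

The first coordinate reflects between 5 and 16, moving 4 per step.
  step 8: 9 → 5
  step 9: 5 → 9
  step 10: 9 → 13
  step 11: 13 → 15
The second coordinate changes by -5 each step: at step 11 it is -57.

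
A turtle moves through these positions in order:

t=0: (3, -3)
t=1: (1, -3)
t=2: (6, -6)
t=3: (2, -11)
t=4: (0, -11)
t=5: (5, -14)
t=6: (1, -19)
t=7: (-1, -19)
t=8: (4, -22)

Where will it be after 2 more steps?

(-2, -27)

Step-to-step displacements: (-2, +0), (+5, -3), (-4, -5), (-2, +0), (+5, -3), (-4, -5), (-2, +0), (+5, -3) — a repeating cycle of length 3.
step 9: apply (-4, -5) → (0, -27)
step 10: apply (-2, +0) → (-2, -27)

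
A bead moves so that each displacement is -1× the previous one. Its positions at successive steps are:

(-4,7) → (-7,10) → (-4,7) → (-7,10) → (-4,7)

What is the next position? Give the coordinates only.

(-7,10)

Step-to-step displacements: (-3,+3), (+3,-3), (-3,+3), (+3,-3); each is -1× the previous.
step 5: (-4,7) + (-3,+3) → (-7,10)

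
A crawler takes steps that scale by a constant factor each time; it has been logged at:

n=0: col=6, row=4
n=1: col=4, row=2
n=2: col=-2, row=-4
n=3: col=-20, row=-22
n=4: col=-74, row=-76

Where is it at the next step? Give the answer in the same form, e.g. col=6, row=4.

col=-236, row=-238

Step-to-step displacements: (-2,-2), (-6,-6), (-18,-18), (-54,-54); each is 3× the previous.
step 5: col=-74, row=-76 + (-162,-162) → col=-236, row=-238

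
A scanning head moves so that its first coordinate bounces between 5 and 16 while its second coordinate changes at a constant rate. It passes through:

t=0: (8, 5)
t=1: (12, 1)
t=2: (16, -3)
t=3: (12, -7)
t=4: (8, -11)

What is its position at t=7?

(14, -23)

The first coordinate reflects between 5 and 16, moving 4 per step.
  step 5: 8 → 6
  step 6: 6 → 10
  step 7: 10 → 14
The second coordinate changes by -4 each step: at step 7 it is -23.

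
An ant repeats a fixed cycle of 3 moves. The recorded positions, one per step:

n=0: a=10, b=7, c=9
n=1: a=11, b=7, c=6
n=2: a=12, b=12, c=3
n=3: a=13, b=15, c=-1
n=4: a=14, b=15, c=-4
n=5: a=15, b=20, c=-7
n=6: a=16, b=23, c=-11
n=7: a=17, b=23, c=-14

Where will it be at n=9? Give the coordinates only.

Differencing gives (+1, +0, -3), (+1, +5, -3), (+1, +3, -4), (+1, +0, -3), (+1, +5, -3), (+1, +3, -4), (+1, +0, -3). This is the pattern (+1, +0, -3), (+1, +5, -3), (+1, +3, -4) repeated.
step 8: apply (+1, +5, -3) → a=18, b=28, c=-17
step 9: apply (+1, +3, -4) → a=19, b=31, c=-21

a=19, b=31, c=-21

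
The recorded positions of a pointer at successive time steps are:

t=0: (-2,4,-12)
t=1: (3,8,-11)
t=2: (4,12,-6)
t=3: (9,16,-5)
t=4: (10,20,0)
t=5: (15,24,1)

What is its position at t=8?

Step-to-step displacements: (+5,+4,+1), (+1,+4,+5), (+5,+4,+1), (+1,+4,+5), (+5,+4,+1) — a repeating cycle of length 2.
step 6: apply (+1,+4,+5) → (16,28,6)
step 7: apply (+5,+4,+1) → (21,32,7)
step 8: apply (+1,+4,+5) → (22,36,12)

(22,36,12)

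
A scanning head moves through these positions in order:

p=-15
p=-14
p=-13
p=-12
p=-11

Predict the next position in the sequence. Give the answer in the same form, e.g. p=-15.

The position changes by +1 every step.
step 5: -11 + 1 → p=-10

p=-10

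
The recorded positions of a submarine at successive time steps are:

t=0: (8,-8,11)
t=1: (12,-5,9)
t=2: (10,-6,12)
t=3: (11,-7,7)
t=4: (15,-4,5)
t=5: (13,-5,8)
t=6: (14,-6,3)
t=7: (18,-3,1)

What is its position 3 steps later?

The moves between consecutive positions are (+4,+3,-2), (-2,-1,+3), (+1,-1,-5), (+4,+3,-2), (-2,-1,+3), (+1,-1,-5), (+4,+3,-2); they repeat the 3-cycle [(+4,+3,-2), (-2,-1,+3), (+1,-1,-5)].
step 8: apply (-2,-1,+3) → (16,-4,4)
step 9: apply (+1,-1,-5) → (17,-5,-1)
step 10: apply (+4,+3,-2) → (21,-2,-3)

(21,-2,-3)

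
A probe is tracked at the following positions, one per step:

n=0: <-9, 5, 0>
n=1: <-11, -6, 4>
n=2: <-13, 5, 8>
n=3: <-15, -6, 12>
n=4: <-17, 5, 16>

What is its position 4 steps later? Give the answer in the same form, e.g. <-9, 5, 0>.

First: linear, -2 per step → -25 at step 8.
Second: cycles through 5, -6 every 2 steps. Step 8 lands at position 0 of the cycle → 5.
Third: linear, +4 per step → 32 at step 8.

<-25, 5, 32>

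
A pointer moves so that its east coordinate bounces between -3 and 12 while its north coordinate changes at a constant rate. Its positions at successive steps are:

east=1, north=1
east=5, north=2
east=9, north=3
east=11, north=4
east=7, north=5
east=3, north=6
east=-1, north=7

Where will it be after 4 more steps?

The east coordinate reflects between -3 and 12, moving 4 per step.
  step 7: -1 → -1
  step 8: -1 → 3
  step 9: 3 → 7
  step 10: 7 → 11
The north coordinate changes by +1 each step: at step 10 it is 11.

east=11, north=11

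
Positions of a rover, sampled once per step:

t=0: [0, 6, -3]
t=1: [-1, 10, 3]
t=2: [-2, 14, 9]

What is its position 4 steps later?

Constant displacement of [-1, +4, +6] per step.
step 3: [-2, 14, 9] + [-1, +4, +6] → [-3, 18, 15]
step 4: [-3, 18, 15] + [-1, +4, +6] → [-4, 22, 21]
step 5: [-4, 22, 21] + [-1, +4, +6] → [-5, 26, 27]
step 6: [-5, 26, 27] + [-1, +4, +6] → [-6, 30, 33]

[-6, 30, 33]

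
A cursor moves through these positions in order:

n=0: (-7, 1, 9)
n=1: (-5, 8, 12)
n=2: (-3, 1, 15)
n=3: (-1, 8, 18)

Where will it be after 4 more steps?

The first coordinate changes by +2 each step, so at step 7 it is -7 + 7·(2) = 7.
The second coordinate repeats the cycle [1, 8] with period 2; step 7 mod 2 = 1, giving 8.
The third coordinate changes by +3 each step, so at step 7 it is 9 + 7·(3) = 30.

(7, 8, 30)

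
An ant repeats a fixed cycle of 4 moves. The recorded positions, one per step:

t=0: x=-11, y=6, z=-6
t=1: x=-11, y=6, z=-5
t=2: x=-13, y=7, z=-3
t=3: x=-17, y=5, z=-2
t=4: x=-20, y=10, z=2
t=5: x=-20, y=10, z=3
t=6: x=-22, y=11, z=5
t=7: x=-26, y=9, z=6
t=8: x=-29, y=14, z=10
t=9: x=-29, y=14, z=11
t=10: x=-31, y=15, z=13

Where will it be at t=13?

Differencing gives (+0,+0,+1), (-2,+1,+2), (-4,-2,+1), (-3,+5,+4), (+0,+0,+1), (-2,+1,+2), (-4,-2,+1), (-3,+5,+4), (+0,+0,+1), (-2,+1,+2). This is the pattern (+0,+0,+1), (-2,+1,+2), (-4,-2,+1), (-3,+5,+4) repeated.
step 11: apply (-4,-2,+1) → x=-35, y=13, z=14
step 12: apply (-3,+5,+4) → x=-38, y=18, z=18
step 13: apply (+0,+0,+1) → x=-38, y=18, z=19

x=-38, y=18, z=19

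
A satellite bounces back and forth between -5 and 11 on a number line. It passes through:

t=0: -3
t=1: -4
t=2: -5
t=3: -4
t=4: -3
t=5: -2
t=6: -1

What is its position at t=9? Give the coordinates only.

2

The value travels 1 per step and bounces off the walls at -5 and 11.
  step 7: -1 → 0
  step 8: 0 → 1
  step 9: 1 → 2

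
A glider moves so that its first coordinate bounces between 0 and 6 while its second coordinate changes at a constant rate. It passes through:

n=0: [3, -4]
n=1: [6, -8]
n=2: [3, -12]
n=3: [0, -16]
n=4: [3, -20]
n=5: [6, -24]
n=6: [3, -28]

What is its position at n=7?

[0, -32]

The first coordinate travels 3 per step and bounces off the walls at 0 and 6.
  step 7: 3 → 0
The second coordinate changes by -4 each step: at step 7 it is -32.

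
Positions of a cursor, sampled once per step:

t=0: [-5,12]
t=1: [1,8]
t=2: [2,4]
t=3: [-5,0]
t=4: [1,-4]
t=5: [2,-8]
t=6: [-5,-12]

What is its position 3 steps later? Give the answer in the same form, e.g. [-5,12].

The first coordinate repeats the cycle [-5, 1, 2] with period 3; step 9 mod 3 = 0, giving -5.
The second coordinate changes by -4 each step, so at step 9 it is 12 + 9·(-4) = -24.

[-5,-24]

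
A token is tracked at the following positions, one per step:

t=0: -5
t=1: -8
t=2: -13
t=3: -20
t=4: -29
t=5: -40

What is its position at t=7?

-68

Taking differences between consecutive positions: -3, -5, -7, -9, -11. These grow by -2 each step.
step 6: -40 − 13 → -53
step 7: -53 − 15 → -68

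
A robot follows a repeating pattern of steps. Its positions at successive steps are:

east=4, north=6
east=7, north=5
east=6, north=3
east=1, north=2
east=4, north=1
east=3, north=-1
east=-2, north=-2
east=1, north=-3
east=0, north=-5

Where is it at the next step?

east=-5, north=-6

The moves between consecutive positions are (+3, -1), (-1, -2), (-5, -1), (+3, -1), (-1, -2), (-5, -1), (+3, -1), (-1, -2); they repeat the 3-cycle [(+3, -1), (-1, -2), (-5, -1)].
step 9: apply (-5, -1) → east=-5, north=-6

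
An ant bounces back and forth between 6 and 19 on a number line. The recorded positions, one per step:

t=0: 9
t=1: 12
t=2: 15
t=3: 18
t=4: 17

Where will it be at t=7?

The value travels 3 per step and bounces off the walls at 6 and 19.
  step 5: 17 → 14
  step 6: 14 → 11
  step 7: 11 → 8

8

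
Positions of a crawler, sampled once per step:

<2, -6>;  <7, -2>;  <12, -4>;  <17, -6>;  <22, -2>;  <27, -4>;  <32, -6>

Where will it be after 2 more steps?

The first coordinate changes by +5 each step, so at step 8 it is 2 + 8·(5) = 42.
The second coordinate repeats the cycle [-6, -2, -4] with period 3; step 8 mod 3 = 2, giving -4.

<42, -4>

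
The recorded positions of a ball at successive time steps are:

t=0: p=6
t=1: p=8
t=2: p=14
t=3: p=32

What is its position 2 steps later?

Step-to-step displacements: +2, +6, +18; each is 3× the previous.
step 4: 32 + 54 → p=86
step 5: 86 + 162 → p=248

p=248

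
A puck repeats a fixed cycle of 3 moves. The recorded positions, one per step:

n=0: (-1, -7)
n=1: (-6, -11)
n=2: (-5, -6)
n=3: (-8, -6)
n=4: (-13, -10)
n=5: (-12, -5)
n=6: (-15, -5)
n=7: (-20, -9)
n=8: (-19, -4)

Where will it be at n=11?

(-26, -3)

The moves between consecutive positions are (-5, -4), (+1, +5), (-3, +0), (-5, -4), (+1, +5), (-3, +0), (-5, -4), (+1, +5); they repeat the 3-cycle [(-5, -4), (+1, +5), (-3, +0)].
step 9: apply (-3, +0) → (-22, -4)
step 10: apply (-5, -4) → (-27, -8)
step 11: apply (+1, +5) → (-26, -3)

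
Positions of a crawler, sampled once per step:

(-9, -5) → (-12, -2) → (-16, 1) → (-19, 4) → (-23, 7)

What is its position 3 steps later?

The moves between consecutive positions are (-3, +3), (-4, +3), (-3, +3), (-4, +3); they repeat the 2-cycle [(-3, +3), (-4, +3)].
step 5: apply (-3, +3) → (-26, 10)
step 6: apply (-4, +3) → (-30, 13)
step 7: apply (-3, +3) → (-33, 16)

(-33, 16)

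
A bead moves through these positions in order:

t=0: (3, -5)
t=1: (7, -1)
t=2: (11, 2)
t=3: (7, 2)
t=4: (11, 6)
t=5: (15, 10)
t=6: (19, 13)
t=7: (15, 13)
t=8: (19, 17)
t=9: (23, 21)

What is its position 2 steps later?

The moves between consecutive positions are (+4, +4), (+4, +3), (-4, +0), (+4, +4), (+4, +4), (+4, +3), (-4, +0), (+4, +4), (+4, +4); they repeat the 4-cycle [(+4, +4), (+4, +3), (-4, +0), (+4, +4)].
step 10: apply (+4, +3) → (27, 24)
step 11: apply (-4, +0) → (23, 24)

(23, 24)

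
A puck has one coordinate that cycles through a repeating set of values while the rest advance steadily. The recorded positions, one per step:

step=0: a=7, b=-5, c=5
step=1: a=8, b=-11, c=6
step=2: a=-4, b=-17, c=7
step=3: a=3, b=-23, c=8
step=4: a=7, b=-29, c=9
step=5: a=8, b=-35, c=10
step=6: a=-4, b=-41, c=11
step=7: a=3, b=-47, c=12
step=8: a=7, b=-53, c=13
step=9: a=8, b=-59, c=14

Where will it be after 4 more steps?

The a coordinate repeats the cycle [7, 8, -4, 3] with period 4; step 13 mod 4 = 1, giving 8.
The b coordinate changes by -6 each step, so at step 13 it is -5 + 13·(-6) = -83.
The c coordinate changes by +1 each step, so at step 13 it is 5 + 13·(1) = 18.

a=8, b=-83, c=18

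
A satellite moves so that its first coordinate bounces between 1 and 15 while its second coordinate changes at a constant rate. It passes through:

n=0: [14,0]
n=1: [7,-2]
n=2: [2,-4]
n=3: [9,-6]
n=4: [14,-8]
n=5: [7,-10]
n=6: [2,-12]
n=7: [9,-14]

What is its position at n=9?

[7,-18]

The first coordinate travels 7 per step and bounces off the walls at 1 and 15.
  step 8: 9 → 14
  step 9: 14 → 7
The second coordinate changes by -2 each step: at step 9 it is -18.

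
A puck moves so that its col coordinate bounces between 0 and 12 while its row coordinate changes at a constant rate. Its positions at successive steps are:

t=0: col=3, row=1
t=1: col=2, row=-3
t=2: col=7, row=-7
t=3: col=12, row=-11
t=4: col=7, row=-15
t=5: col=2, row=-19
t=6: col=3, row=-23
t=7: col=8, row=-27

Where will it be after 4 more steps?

col=4, row=-43

The col coordinate reflects between 0 and 12, moving 5 per step.
  step 8: 8 → 11
  step 9: 11 → 6
  step 10: 6 → 1
  step 11: 1 → 4
The row coordinate changes by -4 each step: at step 11 it is -43.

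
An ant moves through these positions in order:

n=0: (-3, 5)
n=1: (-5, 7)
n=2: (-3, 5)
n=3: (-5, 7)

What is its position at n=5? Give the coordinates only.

The jumps are (-2, +2), (+2, -2), (-2, +2) — a geometric progression with ratio -1.
step 4: (-5, 7) + (+2, -2) → (-3, 5)
step 5: (-3, 5) + (-2, +2) → (-5, 7)

(-5, 7)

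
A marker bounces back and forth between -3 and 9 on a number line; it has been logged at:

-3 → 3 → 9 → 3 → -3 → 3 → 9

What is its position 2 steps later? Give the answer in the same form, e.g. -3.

-3

The value travels 6 per step and bounces off the walls at -3 and 9.
  step 7: 9 → 3
  step 8: 3 → -3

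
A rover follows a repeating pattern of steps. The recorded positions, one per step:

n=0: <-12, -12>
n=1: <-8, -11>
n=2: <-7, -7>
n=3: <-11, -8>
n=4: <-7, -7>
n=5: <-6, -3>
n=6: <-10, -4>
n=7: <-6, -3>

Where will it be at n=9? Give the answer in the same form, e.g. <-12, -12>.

<-9, 0>

Step-to-step displacements: <+4, +1>, <+1, +4>, <-4, -1>, <+4, +1>, <+1, +4>, <-4, -1>, <+4, +1> — a repeating cycle of length 3.
step 8: apply <+1, +4> → <-5, 1>
step 9: apply <-4, -1> → <-9, 0>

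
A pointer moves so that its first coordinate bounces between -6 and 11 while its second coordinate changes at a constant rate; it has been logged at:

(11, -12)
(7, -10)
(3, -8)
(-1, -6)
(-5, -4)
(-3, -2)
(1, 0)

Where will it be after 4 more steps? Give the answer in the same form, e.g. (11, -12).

The first coordinate reflects between -6 and 11, moving 4 per step.
  step 7: 1 → 5
  step 8: 5 → 9
  step 9: 9 → 9
  step 10: 9 → 5
The second coordinate changes by +2 each step: at step 10 it is 8.

(5, 8)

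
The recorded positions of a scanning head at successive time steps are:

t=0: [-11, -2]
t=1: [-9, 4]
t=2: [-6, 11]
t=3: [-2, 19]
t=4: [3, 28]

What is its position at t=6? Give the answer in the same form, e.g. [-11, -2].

Taking differences between consecutive positions: [+2, +6], [+3, +7], [+4, +8], [+5, +9]. These grow by [+1, +1] each step.
step 5: [3, 28] + [+6, +10] → [9, 38]
step 6: [9, 38] + [+7, +11] → [16, 49]

[16, 49]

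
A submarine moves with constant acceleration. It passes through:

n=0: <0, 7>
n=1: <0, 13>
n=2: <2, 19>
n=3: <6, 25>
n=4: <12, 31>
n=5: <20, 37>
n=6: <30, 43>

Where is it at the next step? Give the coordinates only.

<42, 49>

Taking differences between consecutive positions: <+0, +6>, <+2, +6>, <+4, +6>, <+6, +6>, <+8, +6>, <+10, +6>. These grow by <+2, +0> each step.
step 7: <30, 43> + <+12, +6> → <42, 49>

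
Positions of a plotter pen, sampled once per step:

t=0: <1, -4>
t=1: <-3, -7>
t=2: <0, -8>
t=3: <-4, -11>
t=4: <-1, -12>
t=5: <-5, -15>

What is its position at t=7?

<-6, -19>

Differencing gives <-4, -3>, <+3, -1>, <-4, -3>, <+3, -1>, <-4, -3>. This is the pattern <-4, -3>, <+3, -1> repeated.
step 6: apply <+3, -1> → <-2, -16>
step 7: apply <-4, -3> → <-6, -19>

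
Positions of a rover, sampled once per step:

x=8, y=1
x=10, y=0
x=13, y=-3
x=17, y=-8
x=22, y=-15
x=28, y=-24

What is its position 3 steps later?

x=52, y=-63

Successive displacements: (+2, -1), (+3, -3), (+4, -5), (+5, -7), (+6, -9) — each changes by (+1, -2).
step 6: x=28, y=-24 + (+7, -11) → x=35, y=-35
step 7: x=35, y=-35 + (+8, -13) → x=43, y=-48
step 8: x=43, y=-48 + (+9, -15) → x=52, y=-63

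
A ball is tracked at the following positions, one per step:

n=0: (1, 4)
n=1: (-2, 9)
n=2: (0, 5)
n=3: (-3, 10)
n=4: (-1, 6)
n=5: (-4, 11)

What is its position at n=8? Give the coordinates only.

Step-to-step displacements: (-3, +5), (+2, -4), (-3, +5), (+2, -4), (-3, +5) — a repeating cycle of length 2.
step 6: apply (+2, -4) → (-2, 7)
step 7: apply (-3, +5) → (-5, 12)
step 8: apply (+2, -4) → (-3, 8)

(-3, 8)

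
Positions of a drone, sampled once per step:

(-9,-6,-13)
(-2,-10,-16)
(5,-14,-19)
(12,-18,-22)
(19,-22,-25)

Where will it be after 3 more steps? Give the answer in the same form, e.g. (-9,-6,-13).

(40,-34,-34)

Constant displacement of (+7,-4,-3) per step.
step 5: (19,-22,-25) + (+7,-4,-3) → (26,-26,-28)
step 6: (26,-26,-28) + (+7,-4,-3) → (33,-30,-31)
step 7: (33,-30,-31) + (+7,-4,-3) → (40,-34,-34)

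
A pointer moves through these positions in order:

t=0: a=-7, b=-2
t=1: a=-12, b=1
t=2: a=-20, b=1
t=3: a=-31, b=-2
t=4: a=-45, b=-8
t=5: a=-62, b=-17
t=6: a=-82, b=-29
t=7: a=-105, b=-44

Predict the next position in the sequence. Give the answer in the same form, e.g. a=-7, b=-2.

a=-131, b=-62

Successive displacements: (-5, +3), (-8, +0), (-11, -3), (-14, -6), (-17, -9), (-20, -12), (-23, -15) — each changes by (-3, -3).
step 8: a=-105, b=-44 + (-26, -18) → a=-131, b=-62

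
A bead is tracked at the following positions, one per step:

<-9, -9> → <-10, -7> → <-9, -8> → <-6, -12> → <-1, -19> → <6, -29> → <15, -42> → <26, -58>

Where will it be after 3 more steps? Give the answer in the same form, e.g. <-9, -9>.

Taking differences between consecutive positions: <-1, +2>, <+1, -1>, <+3, -4>, <+5, -7>, <+7, -10>, <+9, -13>, <+11, -16>. These grow by <+2, -3> each step.
step 8: <26, -58> + <+13, -19> → <39, -77>
step 9: <39, -77> + <+15, -22> → <54, -99>
step 10: <54, -99> + <+17, -25> → <71, -124>

<71, -124>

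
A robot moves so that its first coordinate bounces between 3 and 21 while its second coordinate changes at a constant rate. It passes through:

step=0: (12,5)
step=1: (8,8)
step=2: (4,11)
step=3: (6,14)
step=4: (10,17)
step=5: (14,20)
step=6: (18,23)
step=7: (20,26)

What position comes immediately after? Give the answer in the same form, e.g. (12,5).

(16,29)

The first coordinate travels 4 per step and bounces off the walls at 3 and 21.
  step 8: 20 → 16
The second coordinate changes by +3 each step: at step 8 it is 29.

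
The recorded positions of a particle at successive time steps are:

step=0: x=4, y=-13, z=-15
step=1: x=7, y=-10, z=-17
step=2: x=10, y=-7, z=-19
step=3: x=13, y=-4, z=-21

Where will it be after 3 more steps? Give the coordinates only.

Constant displacement of (+3,+3,-2) per step.
step 4: x=13, y=-4, z=-21 + (+3,+3,-2) → x=16, y=-1, z=-23
step 5: x=16, y=-1, z=-23 + (+3,+3,-2) → x=19, y=2, z=-25
step 6: x=19, y=2, z=-25 + (+3,+3,-2) → x=22, y=5, z=-27

x=22, y=5, z=-27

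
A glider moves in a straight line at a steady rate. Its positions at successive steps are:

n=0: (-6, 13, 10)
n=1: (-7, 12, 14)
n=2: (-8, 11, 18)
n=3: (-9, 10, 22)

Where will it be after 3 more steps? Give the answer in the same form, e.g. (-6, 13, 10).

(-12, 7, 34)

Constant displacement of (-1, -1, +4) per step.
step 4: (-9, 10, 22) + (-1, -1, +4) → (-10, 9, 26)
step 5: (-10, 9, 26) + (-1, -1, +4) → (-11, 8, 30)
step 6: (-11, 8, 30) + (-1, -1, +4) → (-12, 7, 34)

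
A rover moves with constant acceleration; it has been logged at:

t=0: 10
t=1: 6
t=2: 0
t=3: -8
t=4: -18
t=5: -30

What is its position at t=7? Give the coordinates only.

-60

First differences are -4, -6, -8, -10, -12; their common second difference is -2 (constant acceleration).
step 6: -30 − 14 → -44
step 7: -44 − 16 → -60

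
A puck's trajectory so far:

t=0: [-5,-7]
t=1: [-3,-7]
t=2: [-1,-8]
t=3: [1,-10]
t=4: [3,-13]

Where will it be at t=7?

Successive displacements: [+2,+0], [+2,-1], [+2,-2], [+2,-3] — each changes by [+0,-1].
step 5: [3,-13] + [+2,-4] → [5,-17]
step 6: [5,-17] + [+2,-5] → [7,-22]
step 7: [7,-22] + [+2,-6] → [9,-28]

[9,-28]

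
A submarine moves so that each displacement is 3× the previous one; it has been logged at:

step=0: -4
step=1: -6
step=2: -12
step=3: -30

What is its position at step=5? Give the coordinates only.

Step-to-step displacements: -2, -6, -18; each is 3× the previous.
step 4: -30 − 54 → -84
step 5: -84 − 162 → -246

-246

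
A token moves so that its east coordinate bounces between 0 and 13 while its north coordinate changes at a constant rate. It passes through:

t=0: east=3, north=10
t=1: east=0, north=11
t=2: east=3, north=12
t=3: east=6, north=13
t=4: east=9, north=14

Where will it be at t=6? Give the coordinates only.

east=11, north=16

The east coordinate reflects between 0 and 13, moving 3 per step.
  step 5: 9 → 12
  step 6: 12 → 11
The north coordinate changes by +1 each step: at step 6 it is 16.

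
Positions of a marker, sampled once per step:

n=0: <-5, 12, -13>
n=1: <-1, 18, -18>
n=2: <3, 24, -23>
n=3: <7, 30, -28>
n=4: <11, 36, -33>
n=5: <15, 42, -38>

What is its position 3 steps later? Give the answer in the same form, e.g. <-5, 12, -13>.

The position changes by <+4, +6, -5> every step.
step 6: <15, 42, -38> + <+4, +6, -5> → <19, 48, -43>
step 7: <19, 48, -43> + <+4, +6, -5> → <23, 54, -48>
step 8: <23, 54, -48> + <+4, +6, -5> → <27, 60, -53>

<27, 60, -53>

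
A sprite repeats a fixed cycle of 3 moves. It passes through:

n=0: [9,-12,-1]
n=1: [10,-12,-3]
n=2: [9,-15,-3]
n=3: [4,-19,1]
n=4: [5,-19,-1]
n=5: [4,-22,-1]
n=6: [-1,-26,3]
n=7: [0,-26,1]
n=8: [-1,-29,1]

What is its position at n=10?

[-5,-33,3]

Step-to-step displacements: [+1,+0,-2], [-1,-3,+0], [-5,-4,+4], [+1,+0,-2], [-1,-3,+0], [-5,-4,+4], [+1,+0,-2], [-1,-3,+0] — a repeating cycle of length 3.
step 9: apply [-5,-4,+4] → [-6,-33,5]
step 10: apply [+1,+0,-2] → [-5,-33,3]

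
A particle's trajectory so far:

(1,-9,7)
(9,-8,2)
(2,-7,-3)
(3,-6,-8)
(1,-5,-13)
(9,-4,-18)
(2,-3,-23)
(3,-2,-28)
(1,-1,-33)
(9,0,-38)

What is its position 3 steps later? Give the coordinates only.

The first coordinate repeats the cycle [1, 9, 2, 3] with period 4; step 12 mod 4 = 0, giving 1.
The second coordinate changes by +1 each step, so at step 12 it is -9 + 12·(1) = 3.
The third coordinate changes by -5 each step, so at step 12 it is 7 + 12·(-5) = -53.

(1,3,-53)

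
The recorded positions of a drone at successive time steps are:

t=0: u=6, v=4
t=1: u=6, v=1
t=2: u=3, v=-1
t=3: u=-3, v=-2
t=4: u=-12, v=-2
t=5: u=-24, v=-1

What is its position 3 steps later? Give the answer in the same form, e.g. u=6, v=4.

Taking differences between consecutive positions: (+0,-3), (-3,-2), (-6,-1), (-9,+0), (-12,+1). These grow by (-3,+1) each step.
step 6: u=-24, v=-1 + (-15,+2) → u=-39, v=1
step 7: u=-39, v=1 + (-18,+3) → u=-57, v=4
step 8: u=-57, v=4 + (-21,+4) → u=-78, v=8

u=-78, v=8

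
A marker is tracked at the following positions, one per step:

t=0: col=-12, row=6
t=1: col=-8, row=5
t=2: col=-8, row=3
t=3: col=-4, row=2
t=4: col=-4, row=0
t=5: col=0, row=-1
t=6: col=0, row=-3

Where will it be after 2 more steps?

The moves between consecutive positions are (+4, -1), (+0, -2), (+4, -1), (+0, -2), (+4, -1), (+0, -2); they repeat the 2-cycle [(+4, -1), (+0, -2)].
step 7: apply (+4, -1) → col=4, row=-4
step 8: apply (+0, -2) → col=4, row=-6

col=4, row=-6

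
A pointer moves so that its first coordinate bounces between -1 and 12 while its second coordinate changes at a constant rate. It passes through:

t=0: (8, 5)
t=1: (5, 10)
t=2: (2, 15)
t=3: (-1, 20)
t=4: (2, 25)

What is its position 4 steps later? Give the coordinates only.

The first coordinate reflects between -1 and 12, moving 3 per step.
  step 5: 2 → 5
  step 6: 5 → 8
  step 7: 8 → 11
  step 8: 11 → 10
The second coordinate changes by +5 each step: at step 8 it is 45.

(10, 45)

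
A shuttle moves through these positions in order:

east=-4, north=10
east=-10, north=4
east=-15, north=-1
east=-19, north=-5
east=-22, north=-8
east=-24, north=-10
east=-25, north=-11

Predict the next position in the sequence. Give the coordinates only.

Successive displacements: (-6,-6), (-5,-5), (-4,-4), (-3,-3), (-2,-2), (-1,-1) — each changes by (+1,+1).
step 7: east=-25, north=-11 + (+0,+0) → east=-25, north=-11

east=-25, north=-11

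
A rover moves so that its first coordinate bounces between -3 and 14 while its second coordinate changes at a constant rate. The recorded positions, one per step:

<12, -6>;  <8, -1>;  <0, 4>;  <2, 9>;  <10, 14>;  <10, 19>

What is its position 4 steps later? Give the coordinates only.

<12, 39>

The first coordinate reflects between -3 and 14, moving 8 per step.
  step 6: 10 → 2
  step 7: 2 → 0
  step 8: 0 → 8
  step 9: 8 → 12
The second coordinate changes by +5 each step: at step 9 it is 39.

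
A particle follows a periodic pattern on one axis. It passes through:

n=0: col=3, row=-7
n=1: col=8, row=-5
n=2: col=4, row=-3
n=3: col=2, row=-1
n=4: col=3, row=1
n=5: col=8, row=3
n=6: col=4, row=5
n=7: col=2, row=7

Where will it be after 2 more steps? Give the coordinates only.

The col coordinate repeats the cycle [3, 8, 4, 2] with period 4; step 9 mod 4 = 1, giving 8.
The row coordinate changes by +2 each step, so at step 9 it is -7 + 9·(2) = 11.

col=8, row=11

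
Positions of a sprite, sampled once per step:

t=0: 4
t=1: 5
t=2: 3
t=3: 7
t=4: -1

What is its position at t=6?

-17

The jumps are +1, -2, +4, -8 — a geometric progression with ratio -2.
step 5: -1 + 16 → 15
step 6: 15 − 32 → -17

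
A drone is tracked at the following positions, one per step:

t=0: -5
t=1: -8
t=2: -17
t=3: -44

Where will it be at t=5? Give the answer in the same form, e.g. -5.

Step-to-step displacements: -3, -9, -27; each is 3× the previous.
step 4: -44 − 81 → -125
step 5: -125 − 243 → -368

-368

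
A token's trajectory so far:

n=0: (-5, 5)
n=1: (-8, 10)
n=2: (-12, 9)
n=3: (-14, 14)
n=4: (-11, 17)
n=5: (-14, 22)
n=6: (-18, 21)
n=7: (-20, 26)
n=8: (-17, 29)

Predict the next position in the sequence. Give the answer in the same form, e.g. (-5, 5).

The moves between consecutive positions are (-3, +5), (-4, -1), (-2, +5), (+3, +3), (-3, +5), (-4, -1), (-2, +5), (+3, +3); they repeat the 4-cycle [(-3, +5), (-4, -1), (-2, +5), (+3, +3)].
step 9: apply (-3, +5) → (-20, 34)

(-20, 34)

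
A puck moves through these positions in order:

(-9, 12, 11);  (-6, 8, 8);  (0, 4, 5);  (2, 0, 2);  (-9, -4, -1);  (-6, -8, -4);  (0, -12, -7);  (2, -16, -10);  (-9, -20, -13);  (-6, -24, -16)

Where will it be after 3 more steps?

(-9, -36, -25)

First: cycles through -9, -6, 0, 2 every 4 steps. Step 12 lands at position 0 of the cycle → -9.
Second: linear, -4 per step → -36 at step 12.
Third: linear, -3 per step → -25 at step 12.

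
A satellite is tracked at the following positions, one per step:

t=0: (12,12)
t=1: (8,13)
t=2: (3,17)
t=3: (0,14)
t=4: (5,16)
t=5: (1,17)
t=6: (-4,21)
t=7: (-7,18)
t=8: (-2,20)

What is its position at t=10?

The moves between consecutive positions are (-4,+1), (-5,+4), (-3,-3), (+5,+2), (-4,+1), (-5,+4), (-3,-3), (+5,+2); they repeat the 4-cycle [(-4,+1), (-5,+4), (-3,-3), (+5,+2)].
step 9: apply (-4,+1) → (-6,21)
step 10: apply (-5,+4) → (-11,25)

(-11,25)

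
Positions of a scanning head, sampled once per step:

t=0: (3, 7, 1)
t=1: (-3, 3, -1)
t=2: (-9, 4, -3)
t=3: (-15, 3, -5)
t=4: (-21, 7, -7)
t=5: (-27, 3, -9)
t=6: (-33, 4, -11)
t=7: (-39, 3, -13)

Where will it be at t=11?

First: linear, -6 per step → -63 at step 11.
Second: cycles through 7, 3, 4, 3 every 4 steps. Step 11 lands at position 3 of the cycle → 3.
Third: linear, -2 per step → -21 at step 11.

(-63, 3, -21)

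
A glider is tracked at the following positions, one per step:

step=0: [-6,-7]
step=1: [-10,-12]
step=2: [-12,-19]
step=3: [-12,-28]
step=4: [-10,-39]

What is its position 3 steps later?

First differences are [-4,-5], [-2,-7], [+0,-9], [+2,-11]; their common second difference is [+2,-2] (constant acceleration).
step 5: [-10,-39] + [+4,-13] → [-6,-52]
step 6: [-6,-52] + [+6,-15] → [0,-67]
step 7: [0,-67] + [+8,-17] → [8,-84]

[8,-84]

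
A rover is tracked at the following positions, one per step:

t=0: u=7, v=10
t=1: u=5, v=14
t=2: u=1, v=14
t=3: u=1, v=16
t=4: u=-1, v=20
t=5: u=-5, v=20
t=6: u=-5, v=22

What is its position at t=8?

The moves between consecutive positions are (-2, +4), (-4, +0), (+0, +2), (-2, +4), (-4, +0), (+0, +2); they repeat the 3-cycle [(-2, +4), (-4, +0), (+0, +2)].
step 7: apply (-2, +4) → u=-7, v=26
step 8: apply (-4, +0) → u=-11, v=26

u=-11, v=26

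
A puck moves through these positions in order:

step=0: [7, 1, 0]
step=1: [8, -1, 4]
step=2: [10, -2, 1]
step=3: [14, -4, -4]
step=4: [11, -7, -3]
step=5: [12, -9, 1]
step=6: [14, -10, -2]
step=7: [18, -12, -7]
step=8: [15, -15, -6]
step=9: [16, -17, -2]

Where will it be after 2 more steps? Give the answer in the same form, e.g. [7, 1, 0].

Step-to-step displacements: [+1, -2, +4], [+2, -1, -3], [+4, -2, -5], [-3, -3, +1], [+1, -2, +4], [+2, -1, -3], [+4, -2, -5], [-3, -3, +1], [+1, -2, +4] — a repeating cycle of length 4.
step 10: apply [+2, -1, -3] → [18, -18, -5]
step 11: apply [+4, -2, -5] → [22, -20, -10]

[22, -20, -10]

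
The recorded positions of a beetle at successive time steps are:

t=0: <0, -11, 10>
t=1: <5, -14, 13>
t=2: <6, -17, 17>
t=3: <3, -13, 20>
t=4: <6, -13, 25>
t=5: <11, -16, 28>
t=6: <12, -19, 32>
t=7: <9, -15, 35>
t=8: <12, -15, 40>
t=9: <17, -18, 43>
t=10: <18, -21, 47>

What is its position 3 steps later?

Step-to-step displacements: <+5, -3, +3>, <+1, -3, +4>, <-3, +4, +3>, <+3, +0, +5>, <+5, -3, +3>, <+1, -3, +4>, <-3, +4, +3>, <+3, +0, +5>, <+5, -3, +3>, <+1, -3, +4> — a repeating cycle of length 4.
step 11: apply <-3, +4, +3> → <15, -17, 50>
step 12: apply <+3, +0, +5> → <18, -17, 55>
step 13: apply <+5, -3, +3> → <23, -20, 58>

<23, -20, 58>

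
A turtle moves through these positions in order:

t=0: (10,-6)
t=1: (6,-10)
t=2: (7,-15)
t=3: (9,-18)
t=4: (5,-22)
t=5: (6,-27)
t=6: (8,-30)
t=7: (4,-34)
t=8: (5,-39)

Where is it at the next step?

The moves between consecutive positions are (-4,-4), (+1,-5), (+2,-3), (-4,-4), (+1,-5), (+2,-3), (-4,-4), (+1,-5); they repeat the 3-cycle [(-4,-4), (+1,-5), (+2,-3)].
step 9: apply (+2,-3) → (7,-42)

(7,-42)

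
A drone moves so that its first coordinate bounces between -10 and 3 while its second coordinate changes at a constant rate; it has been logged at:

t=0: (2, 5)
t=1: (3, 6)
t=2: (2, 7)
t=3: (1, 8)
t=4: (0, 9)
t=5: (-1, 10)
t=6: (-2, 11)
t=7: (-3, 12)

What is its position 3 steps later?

The first coordinate travels 1 per step and bounces off the walls at -10 and 3.
  step 8: -3 → -4
  step 9: -4 → -5
  step 10: -5 → -6
The second coordinate changes by +1 each step: at step 10 it is 15.

(-6, 15)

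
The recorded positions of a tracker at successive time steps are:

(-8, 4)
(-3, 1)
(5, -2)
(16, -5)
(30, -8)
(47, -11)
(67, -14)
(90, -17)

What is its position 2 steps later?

(145, -23)

Taking differences between consecutive positions: (+5, -3), (+8, -3), (+11, -3), (+14, -3), (+17, -3), (+20, -3), (+23, -3). These grow by (+3, +0) each step.
step 8: (90, -17) + (+26, -3) → (116, -20)
step 9: (116, -20) + (+29, -3) → (145, -23)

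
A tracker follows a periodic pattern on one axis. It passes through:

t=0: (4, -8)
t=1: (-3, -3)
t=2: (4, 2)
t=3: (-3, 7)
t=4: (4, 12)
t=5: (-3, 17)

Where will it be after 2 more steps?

(-3, 27)

The first coordinate repeats the cycle [4, -3] with period 2; step 7 mod 2 = 1, giving -3.
The second coordinate changes by +5 each step, so at step 7 it is -8 + 7·(5) = 27.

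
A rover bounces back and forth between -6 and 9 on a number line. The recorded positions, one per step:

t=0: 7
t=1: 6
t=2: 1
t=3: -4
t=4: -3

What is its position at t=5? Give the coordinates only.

2

The value travels 5 per step and bounces off the walls at -6 and 9.
  step 5: -3 → 2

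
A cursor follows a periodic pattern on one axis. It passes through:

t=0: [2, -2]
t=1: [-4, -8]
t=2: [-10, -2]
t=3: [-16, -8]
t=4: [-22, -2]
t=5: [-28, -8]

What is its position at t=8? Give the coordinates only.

[-46, -2]

The first coordinate changes by -6 each step, so at step 8 it is 2 + 8·(-6) = -46.
The second coordinate repeats the cycle [-2, -8] with period 2; step 8 mod 2 = 0, giving -2.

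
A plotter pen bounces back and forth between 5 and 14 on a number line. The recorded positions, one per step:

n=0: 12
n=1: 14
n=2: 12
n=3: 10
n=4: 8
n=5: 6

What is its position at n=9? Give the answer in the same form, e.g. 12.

The value reflects between 5 and 14, moving 2 per step.
  step 6: 6 → 6
  step 7: 6 → 8
  step 8: 8 → 10
  step 9: 10 → 12

12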